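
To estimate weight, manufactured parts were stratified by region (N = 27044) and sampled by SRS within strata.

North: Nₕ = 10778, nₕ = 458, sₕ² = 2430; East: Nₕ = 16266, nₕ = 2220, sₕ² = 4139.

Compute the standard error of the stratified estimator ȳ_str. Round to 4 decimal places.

Var(ȳ_str) = Σₕ Wₕ²(1 − fₕ)sₕ²/nₕ with Wₕ = Nₕ/N, N = 27044.
North: Wₕ = 0.39853572; term = 0.39853572²·(1 − 0.04249397)·2430/458 = 0.80689462.
East: Wₕ = 0.60146428; term = 0.60146428²·(1 − 0.13648100)·4139/2220 = 0.58241698.
Sum = 1.3893116.
SE = √(1.3893116) = 1.1787.

1.1787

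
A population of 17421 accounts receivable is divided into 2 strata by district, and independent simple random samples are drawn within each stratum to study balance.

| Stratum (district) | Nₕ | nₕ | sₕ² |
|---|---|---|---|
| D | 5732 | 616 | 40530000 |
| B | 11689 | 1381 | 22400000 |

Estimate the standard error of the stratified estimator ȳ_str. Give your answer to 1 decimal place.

113.1

Var(ȳ_str) = Σₕ Wₕ²(1 − fₕ)sₕ²/nₕ with Wₕ = Nₕ/N, N = 17421.
D: Wₕ = 0.32902818; term = 0.32902818²·(1 − 0.10746685)·40530000/616 = 6357.5012.
B: Wₕ = 0.67097182; term = 0.67097182²·(1 − 0.11814526)·22400000/1381 = 6439.6156.
Sum = 12797.117.
SE = √(12797.117) = 113.1.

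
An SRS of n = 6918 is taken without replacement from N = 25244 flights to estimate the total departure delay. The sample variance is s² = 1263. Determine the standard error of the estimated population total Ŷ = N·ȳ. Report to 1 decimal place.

9190.2

Var(Ŷ) = N²·Var(ȳ) = N²·(1 − n/N)·s²/n.
f = 6918/25244 = 0.27404532; Var(ȳ) = 0.72595468·1263/6918 = 0.13253553.
Var(Ŷ) = 25244² · 0.13253553 = 8.445953 × 10^7.
SE(Ŷ) = √(8.445953 × 10^7) = 9190.2.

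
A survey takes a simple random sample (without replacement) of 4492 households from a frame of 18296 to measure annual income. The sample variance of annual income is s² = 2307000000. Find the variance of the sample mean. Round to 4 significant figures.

387500

Under SRS without replacement, Var(ȳ) = (1 − f)·s²/n with f = n/N = 4492/18296 = 0.24551815.
Var(ȳ) = (1 − 0.24551815)·2307000000/4492 = 0.75448185·513579.7 = 387486.56.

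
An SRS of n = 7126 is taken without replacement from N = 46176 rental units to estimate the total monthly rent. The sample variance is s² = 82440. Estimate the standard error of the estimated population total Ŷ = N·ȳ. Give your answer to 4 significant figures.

144400

Var(Ŷ) = N²·Var(ȳ) = N²·(1 − n/N)·s²/n.
f = 7126/46176 = 0.15432259; Var(ȳ) = 0.84567741·82440/7126 = 9.7835596.
Var(Ŷ) = 46176² · 9.7835596 = 2.0860731 × 10^10.
SE(Ŷ) = √(2.0860731 × 10^10) = 144400.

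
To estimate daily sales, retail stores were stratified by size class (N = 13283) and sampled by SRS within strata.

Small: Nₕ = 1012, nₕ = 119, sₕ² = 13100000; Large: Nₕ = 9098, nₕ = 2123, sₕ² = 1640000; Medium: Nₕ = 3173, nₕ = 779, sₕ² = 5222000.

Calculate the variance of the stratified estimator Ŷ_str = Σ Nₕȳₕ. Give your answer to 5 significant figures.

1.9943 × 10^11

Var(Ŷ_str) = Σₕ Nₕ²(1 − fₕ)sₕ²/nₕ.
Small: 1012²·(1 − 119/1012)·13100000/119 = 9.9484703 × 10^10.
Large: 9098²·(1 − 2123/9098)·1640000/2123 = 4.9021207 × 10^10.
Medium: 3173²·(1 − 779/3173)·5222000/779 = 5.0920614 × 10^10.
Sum = 1.9942652 × 10^11.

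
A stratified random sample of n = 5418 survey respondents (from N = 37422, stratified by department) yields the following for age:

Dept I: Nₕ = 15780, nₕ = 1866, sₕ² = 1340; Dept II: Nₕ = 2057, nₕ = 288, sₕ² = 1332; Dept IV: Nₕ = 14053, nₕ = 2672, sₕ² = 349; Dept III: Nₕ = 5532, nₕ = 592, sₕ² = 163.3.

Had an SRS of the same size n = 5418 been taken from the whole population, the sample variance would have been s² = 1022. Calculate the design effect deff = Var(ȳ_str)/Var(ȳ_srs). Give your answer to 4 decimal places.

Var(ȳ_str) = Σ Wₕ²(1−fₕ)sₕ²/nₕ with Wₕ = Nₕ/37422:
  Dept I: (15780/37422)²·(1−1866/15780)·1340/1866 = 0.11258957
  Dept II: (2057/37422)²·(1−288/2057)·1332/288 = 0.012017659
  Dept IV: (14053/37422)²·(1−2672/14053)·349/2672 = 0.014917102
  Dept III: (5532/37422)²·(1−592/5532)·163.3/592 = 0.0053829409
  → Var(ȳ_str) = 0.14490727.
Var(ȳ_srs) = (1 − 5418/37422)·1022/5418 = 0.16132035.
deff = 0.14490727 / 0.16132035 = 0.8983.

0.8983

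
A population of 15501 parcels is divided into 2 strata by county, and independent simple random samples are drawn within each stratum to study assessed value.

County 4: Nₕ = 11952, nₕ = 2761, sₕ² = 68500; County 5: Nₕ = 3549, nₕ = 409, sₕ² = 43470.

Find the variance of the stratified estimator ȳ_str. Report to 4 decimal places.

16.2718

Var(ȳ_str) = Σₕ Wₕ²(1 − fₕ)sₕ²/nₕ with Wₕ = Nₕ/N, N = 15501.
County 4: Wₕ = 0.77104703; term = 0.77104703²·(1 − 0.23100736)·68500/2761 = 11.342482.
County 5: Wₕ = 0.22895297; term = 0.22895297²·(1 − 0.11524373)·43470/409 = 4.9292693.
Sum = 16.271751.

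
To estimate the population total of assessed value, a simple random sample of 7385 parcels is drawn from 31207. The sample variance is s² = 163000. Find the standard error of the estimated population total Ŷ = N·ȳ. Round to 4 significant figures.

128100

Var(Ŷ) = N²·Var(ȳ) = N²·(1 − n/N)·s²/n.
f = 7385/31207 = 0.23664562; Var(ȳ) = 0.76335438·163000/7385 = 16.84858.
Var(Ŷ) = 31207² · 16.84858 = 1.6408442 × 10^10.
SE(Ŷ) = √(1.6408442 × 10^10) = 128100.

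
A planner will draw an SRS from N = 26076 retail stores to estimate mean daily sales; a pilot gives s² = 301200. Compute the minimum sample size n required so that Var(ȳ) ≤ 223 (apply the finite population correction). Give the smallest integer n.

Without fpc, n₀ = s²/D = 301200/223 = 1350.6726.
With fpc, (1 − n/N)·s²/n ≤ D requires n ≥ n₀/(1 + n₀/N) = 1350.6726/(1 + 1350.6726/26076) = 1284.1565.
Rounding up, n = 1285.

1285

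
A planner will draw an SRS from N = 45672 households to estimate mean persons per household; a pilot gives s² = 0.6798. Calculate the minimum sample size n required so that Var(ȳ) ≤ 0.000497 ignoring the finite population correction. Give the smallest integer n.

1368

Without fpc, n₀ = s²/D = 0.6798/0.000497 = 1367.8068.
Rounding up, n = 1368.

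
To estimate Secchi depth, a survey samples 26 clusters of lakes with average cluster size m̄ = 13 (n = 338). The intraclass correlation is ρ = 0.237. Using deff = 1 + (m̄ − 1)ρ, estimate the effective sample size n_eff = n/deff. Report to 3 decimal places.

deff = 1 + (13 − 1)·0.237 = 1 + 2.844 = 3.844.
n_eff = 338 / 3.844 = 87.929.

87.929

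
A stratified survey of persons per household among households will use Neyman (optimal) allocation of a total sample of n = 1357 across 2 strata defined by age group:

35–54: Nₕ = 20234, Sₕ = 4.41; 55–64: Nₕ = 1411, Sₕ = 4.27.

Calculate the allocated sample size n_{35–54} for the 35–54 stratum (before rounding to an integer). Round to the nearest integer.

1271

Neyman allocation: nₕ = n·NₕSₕ / Σⱼ NⱼSⱼ.
Σ NⱼSⱼ = 20234·4.41 + 1411·4.27 = 95256.91.
n_{35–54} = 1357·20234·4.41 / 95256.91 = 1271.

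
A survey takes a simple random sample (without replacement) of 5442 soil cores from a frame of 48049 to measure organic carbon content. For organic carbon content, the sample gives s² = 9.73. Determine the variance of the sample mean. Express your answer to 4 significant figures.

0.001585

Under SRS without replacement, Var(ȳ) = (1 − f)·s²/n with f = n/N = 5442/48049 = 0.11325938.
Var(ȳ) = (1 − 0.11325938)·9.73/5442 = 0.88674062·0.0017879456 = 0.001585444.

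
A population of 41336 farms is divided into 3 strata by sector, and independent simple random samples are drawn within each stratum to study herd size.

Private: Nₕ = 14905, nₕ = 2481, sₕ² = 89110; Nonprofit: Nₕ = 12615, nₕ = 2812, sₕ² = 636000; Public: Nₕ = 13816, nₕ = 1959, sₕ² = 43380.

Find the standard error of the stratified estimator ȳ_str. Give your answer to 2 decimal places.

4.73

Var(ȳ_str) = Σₕ Wₕ²(1 − fₕ)sₕ²/nₕ with Wₕ = Nₕ/N, N = 41336.
Private: Wₕ = 0.36058158; term = 0.36058158²·(1 − 0.16645421)·89110/2481 = 3.892568.
Nonprofit: Wₕ = 0.30518192; term = 0.30518192²·(1 − 0.22290924)·636000/2812 = 16.36934.
Public: Wₕ = 0.33423650; term = 0.33423650²·(1 − 0.14179213)·43380/1959 = 2.1230262.
Sum = 22.384934.
SE = √(22.384934) = 4.73.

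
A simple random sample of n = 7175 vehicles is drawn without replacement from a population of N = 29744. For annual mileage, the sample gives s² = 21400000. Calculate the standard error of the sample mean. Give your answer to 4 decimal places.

Under SRS without replacement, Var(ȳ) = (1 − f)·s²/n with f = n/N = 7175/29744 = 0.24122512.
Var(ȳ) = (1 − 0.24122512)·21400000/7175 = 0.75877488·2982.5784 = 2263.1056.
SE(ȳ) = √(2263.1056) = 47.5721.

47.5721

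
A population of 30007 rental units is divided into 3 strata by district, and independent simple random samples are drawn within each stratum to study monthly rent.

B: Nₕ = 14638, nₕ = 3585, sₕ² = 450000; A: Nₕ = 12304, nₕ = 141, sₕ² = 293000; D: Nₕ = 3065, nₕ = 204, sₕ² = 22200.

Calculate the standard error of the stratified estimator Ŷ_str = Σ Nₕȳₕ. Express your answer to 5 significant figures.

576410

Var(Ŷ_str) = Σₕ Nₕ²(1 − fₕ)sₕ²/nₕ.
B: 14638²·(1 − 3585/14638)·450000/3585 = 2.0308847 × 10^10.
A: 12304²·(1 − 141/12304)·293000/141 = 3.109822 × 10^11.
D: 3065²·(1 − 204/3065)·22200/204 = 9.5426972 × 10^8.
Sum = 3.3224532 × 10^11.
SE = √(3.3224532 × 10^11) = 576410.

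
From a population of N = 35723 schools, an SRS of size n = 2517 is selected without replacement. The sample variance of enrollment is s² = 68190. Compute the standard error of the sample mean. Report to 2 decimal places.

5.02

Under SRS without replacement, Var(ȳ) = (1 − f)·s²/n with f = n/N = 2517/35723 = 0.07045881.
Var(ȳ) = (1 − 0.07045881)·68190/2517 = 0.92954119·27.091776 = 25.182922.
SE(ȳ) = √(25.182922) = 5.02.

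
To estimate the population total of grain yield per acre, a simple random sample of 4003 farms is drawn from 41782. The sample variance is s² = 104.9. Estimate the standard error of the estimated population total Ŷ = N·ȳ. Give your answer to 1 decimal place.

Var(Ŷ) = N²·Var(ȳ) = N²·(1 − n/N)·s²/n.
f = 4003/41782 = 0.09580681; Var(ȳ) = 0.90419319·104.9/4003 = 0.023694695.
Var(Ŷ) = 41782² · 0.023694695 = 4.1364671 × 10^7.
SE(Ŷ) = √(4.1364671 × 10^7) = 6431.5.

6431.5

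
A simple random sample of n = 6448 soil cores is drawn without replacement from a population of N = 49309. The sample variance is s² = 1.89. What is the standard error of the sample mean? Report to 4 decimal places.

Under SRS without replacement, Var(ȳ) = (1 − f)·s²/n with f = n/N = 6448/49309 = 0.13076720.
Var(ȳ) = (1 − 0.13076720)·1.89/6448 = 0.86923280·2.9311414 × 10^-4 = 2.5478443 × 10^-4.
SE(ȳ) = √(2.5478443 × 10^-4) = 0.0160.

0.0160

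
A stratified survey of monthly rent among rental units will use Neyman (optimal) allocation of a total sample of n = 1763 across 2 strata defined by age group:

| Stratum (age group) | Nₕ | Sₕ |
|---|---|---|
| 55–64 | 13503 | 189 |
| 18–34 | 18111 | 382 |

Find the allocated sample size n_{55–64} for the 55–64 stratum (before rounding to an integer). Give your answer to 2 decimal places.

475.09

Neyman allocation: nₕ = n·NₕSₕ / Σⱼ NⱼSⱼ.
Σ NⱼSⱼ = 13503·189 + 18111·382 = 9.470469 × 10^6.
n_{55–64} = 1763·13503·189 / (9.470469 × 10^6) = 475.09.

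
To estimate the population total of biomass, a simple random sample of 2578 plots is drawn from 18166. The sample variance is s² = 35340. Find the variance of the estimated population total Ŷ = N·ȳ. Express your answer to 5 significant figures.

Var(Ŷ) = N²·Var(ȳ) = N²·(1 − n/N)·s²/n.
f = 2578/18166 = 0.14191346; Var(ȳ) = 0.85808654·35340/2578 = 11.762909.
Var(Ŷ) = 18166² · 11.762909 = 3.8818018 × 10^9.

3.8818 × 10^9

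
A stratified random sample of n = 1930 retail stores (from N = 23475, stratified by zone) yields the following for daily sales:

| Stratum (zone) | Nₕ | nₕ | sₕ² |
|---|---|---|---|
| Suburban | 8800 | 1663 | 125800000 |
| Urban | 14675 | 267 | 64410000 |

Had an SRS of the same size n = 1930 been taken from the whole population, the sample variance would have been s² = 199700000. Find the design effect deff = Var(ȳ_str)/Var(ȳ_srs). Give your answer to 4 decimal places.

1.0654

Var(ȳ_str) = Σ Wₕ²(1−fₕ)sₕ²/nₕ with Wₕ = Nₕ/23475:
  Suburban: (8800/23475)²·(1−1663/8800)·125800000/1663 = 8621.3556
  Urban: (14675/23475)²·(1−267/14675)·64410000/267 = 92557.72
  → Var(ȳ_str) = 101179.08.
Var(ȳ_srs) = (1 − 1930/23475)·199700000/1930 = 94964.58.
deff = 101179.08 / 94964.58 = 1.0654.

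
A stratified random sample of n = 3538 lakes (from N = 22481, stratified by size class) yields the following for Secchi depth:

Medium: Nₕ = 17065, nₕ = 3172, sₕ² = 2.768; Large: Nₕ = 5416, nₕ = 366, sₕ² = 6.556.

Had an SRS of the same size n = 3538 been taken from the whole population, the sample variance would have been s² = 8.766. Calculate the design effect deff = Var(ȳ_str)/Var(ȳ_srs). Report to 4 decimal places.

Var(ȳ_str) = Σ Wₕ²(1−fₕ)sₕ²/nₕ with Wₕ = Nₕ/22481:
  Medium: (17065/22481)²·(1−3172/17065)·2.768/3172 = 4.0935866 × 10^-4
  Large: (5416/22481)²·(1−366/5416)·6.556/366 = 9.6938577 × 10^-4
  → Var(ȳ_str) = 0.0013787444.
Var(ȳ_srs) = (1 − 3538/22481)·8.766/3538 = 0.0020877417.
deff = 0.0013787444 / 0.0020877417 = 0.6604.

0.6604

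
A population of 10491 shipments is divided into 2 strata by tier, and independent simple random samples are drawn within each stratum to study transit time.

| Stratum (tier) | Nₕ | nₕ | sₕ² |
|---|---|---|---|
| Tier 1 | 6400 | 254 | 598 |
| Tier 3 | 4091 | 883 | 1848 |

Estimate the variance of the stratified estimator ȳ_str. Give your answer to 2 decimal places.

Var(ȳ_str) = Σₕ Wₕ²(1 − fₕ)sₕ²/nₕ with Wₕ = Nₕ/N, N = 10491.
Tier 1: Wₕ = 0.61004671; term = 0.61004671²·(1 − 0.03968750)·598/254 = 0.8414072.
Tier 3: Wₕ = 0.38995329; term = 0.38995329²·(1 − 0.21583965)·1848/883 = 0.2495579.
Sum = 1.0909651.

1.09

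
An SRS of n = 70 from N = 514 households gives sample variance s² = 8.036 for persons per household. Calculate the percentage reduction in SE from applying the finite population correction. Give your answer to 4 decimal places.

f = n/N = 70/514 = 0.13618677.
SE_no-fpc = √(s²/n) = 0.33882149; SE_fpc = √((1−f)s²/n) = 0.31490595.
Ratio = √(1−f) = 0.92941553. Reduction = 100·(1 − 0.92941553) = 7.0584%.

7.0584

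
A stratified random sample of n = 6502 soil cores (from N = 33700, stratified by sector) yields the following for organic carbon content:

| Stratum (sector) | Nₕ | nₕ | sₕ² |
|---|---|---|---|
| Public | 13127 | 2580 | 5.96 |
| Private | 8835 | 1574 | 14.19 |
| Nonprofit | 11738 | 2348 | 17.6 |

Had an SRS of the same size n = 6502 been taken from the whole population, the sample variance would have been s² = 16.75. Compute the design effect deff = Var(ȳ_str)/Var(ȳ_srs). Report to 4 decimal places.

0.7303

Var(ȳ_str) = Σ Wₕ²(1−fₕ)sₕ²/nₕ with Wₕ = Nₕ/33700:
  Public: (13127/33700)²·(1−2580/13127)·5.96/2580 = 2.816185 × 10^-4
  Private: (8835/33700)²·(1−1574/8835)·14.19/1574 = 5.0923806 × 10^-4
  Nonprofit: (11738/33700)²·(1−2348/11738)·17.6/2348 = 7.2746897 × 10^-4
  → Var(ȳ_str) = 0.0015183255.
Var(ȳ_srs) = (1 − 6502/33700)·16.75/6502 = 0.0020790978.
deff = 0.0015183255 / 0.0020790978 = 0.7303.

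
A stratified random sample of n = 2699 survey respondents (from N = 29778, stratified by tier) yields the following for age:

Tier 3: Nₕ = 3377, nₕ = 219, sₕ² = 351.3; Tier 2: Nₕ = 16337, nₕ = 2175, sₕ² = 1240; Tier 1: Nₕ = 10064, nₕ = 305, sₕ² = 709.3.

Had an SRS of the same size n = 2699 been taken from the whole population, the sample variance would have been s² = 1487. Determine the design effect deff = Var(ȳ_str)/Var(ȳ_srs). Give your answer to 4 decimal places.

Var(ȳ_str) = Σ Wₕ²(1−fₕ)sₕ²/nₕ with Wₕ = Nₕ/29778:
  Tier 3: (3377/29778)²·(1−219/3377)·351.3/219 = 0.019292396
  Tier 2: (16337/29778)²·(1−2175/16337)·1240/2175 = 0.14875387
  Tier 1: (10064/29778)²·(1−305/10064)·709.3/305 = 0.25758171
  → Var(ȳ_str) = 0.42562798.
Var(ȳ_srs) = (1 − 2699/29778)·1487/2699 = 0.5010086.
deff = 0.42562798 / 0.5010086 = 0.8495.

0.8495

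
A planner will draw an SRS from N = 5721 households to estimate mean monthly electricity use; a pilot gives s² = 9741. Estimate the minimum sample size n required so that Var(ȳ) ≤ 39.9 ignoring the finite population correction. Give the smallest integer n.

Without fpc, n₀ = s²/D = 9741/39.9 = 244.1353.
Rounding up, n = 245.

245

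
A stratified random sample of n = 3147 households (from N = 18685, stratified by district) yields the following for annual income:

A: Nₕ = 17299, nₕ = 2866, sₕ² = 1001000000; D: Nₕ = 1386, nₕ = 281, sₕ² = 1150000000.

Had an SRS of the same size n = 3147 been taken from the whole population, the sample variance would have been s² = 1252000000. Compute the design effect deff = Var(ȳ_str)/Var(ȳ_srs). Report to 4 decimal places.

Var(ȳ_str) = Σ Wₕ²(1−fₕ)sₕ²/nₕ with Wₕ = Nₕ/18685:
  A: (17299/18685)²·(1−2866/17299)·1001000000/2866 = 249775.19
  D: (1386/18685)²·(1−281/1386)·1150000000/281 = 17952.743
  → Var(ȳ_str) = 267727.93.
Var(ȳ_srs) = (1 − 3147/18685)·1252000000/3147 = 330833.59.
deff = 267727.93 / 330833.59 = 0.8093.

0.8093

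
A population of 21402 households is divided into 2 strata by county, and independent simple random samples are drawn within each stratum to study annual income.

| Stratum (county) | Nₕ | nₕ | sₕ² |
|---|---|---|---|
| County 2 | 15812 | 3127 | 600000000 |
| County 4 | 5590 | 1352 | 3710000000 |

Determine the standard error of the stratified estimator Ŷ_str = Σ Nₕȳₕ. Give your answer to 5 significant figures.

1.0173 × 10^7

Var(Ŷ_str) = Σₕ Nₕ²(1 − fₕ)sₕ²/nₕ.
County 2: 15812²·(1 − 3127/15812)·600000000/3127 = 3.8485811 × 10^13.
County 4: 5590²·(1 − 1352/5590)·3710000000/1352 = 6.5008475 × 10^13.
Sum = 1.0349429 × 10^14.
SE = √(1.0349429 × 10^14) = 1.0173 × 10^7.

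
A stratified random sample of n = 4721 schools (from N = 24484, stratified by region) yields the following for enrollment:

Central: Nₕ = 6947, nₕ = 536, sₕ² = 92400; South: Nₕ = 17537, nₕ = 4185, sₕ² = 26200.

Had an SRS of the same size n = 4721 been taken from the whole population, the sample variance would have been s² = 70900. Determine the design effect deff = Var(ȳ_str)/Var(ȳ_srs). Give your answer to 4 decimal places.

1.2583

Var(ȳ_str) = Σ Wₕ²(1−fₕ)sₕ²/nₕ with Wₕ = Nₕ/24484:
  Central: (6947/24484)²·(1−536/6947)·92400/536 = 12.807534
  South: (17537/24484)²·(1−4185/17537)·26200/4185 = 2.4453595
  → Var(ȳ_str) = 15.252894.
Var(ȳ_srs) = (1 − 4721/24484)·70900/4721 = 12.122236.
deff = 15.252894 / 12.122236 = 1.2583.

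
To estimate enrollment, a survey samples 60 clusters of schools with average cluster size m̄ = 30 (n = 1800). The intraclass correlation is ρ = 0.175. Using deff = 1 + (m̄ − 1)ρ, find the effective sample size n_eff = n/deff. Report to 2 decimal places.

deff = 1 + (30 − 1)·0.175 = 1 + 5.075 = 6.075.
n_eff = 1800 / 6.075 = 296.30.

296.30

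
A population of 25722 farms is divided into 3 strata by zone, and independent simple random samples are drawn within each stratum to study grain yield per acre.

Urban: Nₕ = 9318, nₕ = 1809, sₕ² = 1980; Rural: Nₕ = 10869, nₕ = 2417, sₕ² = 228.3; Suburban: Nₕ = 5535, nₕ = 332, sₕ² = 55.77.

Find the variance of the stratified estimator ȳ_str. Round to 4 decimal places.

Var(ȳ_str) = Σₕ Wₕ²(1 − fₕ)sₕ²/nₕ with Wₕ = Nₕ/N, N = 25722.
Urban: Wₕ = 0.36225799; term = 0.36225799²·(1 − 0.19414037)·1980/1809 = 0.11575026.
Rural: Wₕ = 0.42255657; term = 0.42255657²·(1 − 0.22237556)·228.3/2417 = 0.013115017.
Suburban: Wₕ = 0.21518544; term = 0.21518544²·(1 − 0.05998193)·55.77/332 = 0.007311804.
Sum = 0.13617708.

0.1362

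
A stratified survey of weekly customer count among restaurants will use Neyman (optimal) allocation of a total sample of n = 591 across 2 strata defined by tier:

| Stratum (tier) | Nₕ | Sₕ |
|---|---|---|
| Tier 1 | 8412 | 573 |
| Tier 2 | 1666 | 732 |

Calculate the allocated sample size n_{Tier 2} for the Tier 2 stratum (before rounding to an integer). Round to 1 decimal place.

119.3

Neyman allocation: nₕ = n·NₕSₕ / Σⱼ NⱼSⱼ.
Σ NⱼSⱼ = 8412·573 + 1666·732 = 6.039588 × 10^6.
n_{Tier 2} = 591·1666·732 / (6.039588 × 10^6) = 119.3.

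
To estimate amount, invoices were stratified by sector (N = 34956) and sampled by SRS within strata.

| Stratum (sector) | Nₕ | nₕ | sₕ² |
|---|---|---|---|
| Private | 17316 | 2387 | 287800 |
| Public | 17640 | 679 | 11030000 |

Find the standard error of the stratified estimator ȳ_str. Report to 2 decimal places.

Var(ȳ_str) = Σₕ Wₕ²(1 − fₕ)sₕ²/nₕ with Wₕ = Nₕ/N, N = 34956.
Private: Wₕ = 0.49536560; term = 0.49536560²·(1 − 0.13784939)·287800/2387 = 25.507812.
Public: Wₕ = 0.50463440; term = 0.50463440²·(1 − 0.03849206)·11030000/679 = 3977.5194.
Sum = 4003.0272.
SE = √(4003.0272) = 63.27.

63.27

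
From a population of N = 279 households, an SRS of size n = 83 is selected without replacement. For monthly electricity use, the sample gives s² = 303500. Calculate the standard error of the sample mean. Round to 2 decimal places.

50.68

Under SRS without replacement, Var(ȳ) = (1 − f)·s²/n with f = n/N = 83/279 = 0.29749104.
Var(ȳ) = (1 − 0.29749104)·303500/83 = 0.70250896·3656.6265 = 2568.8129.
SE(ȳ) = √(2568.8129) = 50.68.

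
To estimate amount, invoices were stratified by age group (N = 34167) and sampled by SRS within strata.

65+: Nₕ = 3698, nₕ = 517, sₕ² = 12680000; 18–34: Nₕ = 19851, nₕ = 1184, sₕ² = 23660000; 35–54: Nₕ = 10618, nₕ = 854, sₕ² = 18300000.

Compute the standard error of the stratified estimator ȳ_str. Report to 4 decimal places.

Var(ȳ_str) = Σₕ Wₕ²(1 − fₕ)sₕ²/nₕ with Wₕ = Nₕ/N, N = 34167.
65+: Wₕ = 0.10823309; term = 0.10823309²·(1 − 0.13980530)·12680000/517 = 247.14145.
18–34: Wₕ = 0.58099921; term = 0.58099921²·(1 − 0.05964435)·23660000/1184 = 6343.1687.
35–54: Wₕ = 0.31076770; term = 0.31076770²·(1 − 0.08042946)·18300000/854 = 1903.0492.
Sum = 8493.3594.
SE = √(8493.3594) = 92.1594.

92.1594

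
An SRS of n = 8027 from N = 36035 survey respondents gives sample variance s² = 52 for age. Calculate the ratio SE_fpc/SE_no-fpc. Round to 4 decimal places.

f = n/N = 8027/36035 = 0.22275565.
SE_no-fpc = √(s²/n) = 0.08048687; SE_fpc = √((1−f)s²/n) = 0.070958402.
Ratio = √(1−f) = 0.88161462.

0.8816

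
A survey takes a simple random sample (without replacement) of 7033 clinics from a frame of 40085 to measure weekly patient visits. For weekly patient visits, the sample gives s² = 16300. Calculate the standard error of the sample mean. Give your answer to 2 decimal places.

1.38

Under SRS without replacement, Var(ȳ) = (1 − f)·s²/n with f = n/N = 7033/40085 = 0.17545216.
Var(ȳ) = (1 − 0.17545216)·16300/7033 = 0.82454784·2.3176454 = 1.9110095.
SE(ȳ) = √(1.9110095) = 1.38.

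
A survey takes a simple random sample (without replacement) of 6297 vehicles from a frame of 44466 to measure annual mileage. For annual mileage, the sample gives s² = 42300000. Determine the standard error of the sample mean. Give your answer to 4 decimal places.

Under SRS without replacement, Var(ȳ) = (1 − f)·s²/n with f = n/N = 6297/44466 = 0.14161382.
Var(ȳ) = (1 − 0.14161382)·42300000/6297 = 0.85838618·6717.4845 = 5766.1959.
SE(ȳ) = √(5766.1959) = 75.9355.

75.9355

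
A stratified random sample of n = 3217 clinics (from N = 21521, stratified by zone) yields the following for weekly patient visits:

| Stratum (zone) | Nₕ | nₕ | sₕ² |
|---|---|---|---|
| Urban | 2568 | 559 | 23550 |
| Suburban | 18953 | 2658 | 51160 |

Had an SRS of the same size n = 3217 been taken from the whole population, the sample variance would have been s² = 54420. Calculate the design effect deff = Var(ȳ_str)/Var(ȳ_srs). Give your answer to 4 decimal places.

Var(ȳ_str) = Σ Wₕ²(1−fₕ)sₕ²/nₕ with Wₕ = Nₕ/21521:
  Urban: (2568/21521)²·(1−559/2568)·23550/559 = 0.46927689
  Suburban: (18953/21521)²·(1−2658/18953)·51160/2658 = 12.834619
  → Var(ȳ_str) = 13.303896.
Var(ȳ_srs) = (1 − 3217/21521)·54420/3217 = 14.387689.
deff = 13.303896 / 14.387689 = 0.9247.

0.9247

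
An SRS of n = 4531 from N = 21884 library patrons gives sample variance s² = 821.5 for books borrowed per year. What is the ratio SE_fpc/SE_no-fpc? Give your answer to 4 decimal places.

f = n/N = 4531/21884 = 0.20704624.
SE_no-fpc = √(s²/n) = 0.42580107; SE_fpc = √((1−f)s²/n) = 0.37916713.
Ratio = √(1−f) = 0.89047951.

0.8905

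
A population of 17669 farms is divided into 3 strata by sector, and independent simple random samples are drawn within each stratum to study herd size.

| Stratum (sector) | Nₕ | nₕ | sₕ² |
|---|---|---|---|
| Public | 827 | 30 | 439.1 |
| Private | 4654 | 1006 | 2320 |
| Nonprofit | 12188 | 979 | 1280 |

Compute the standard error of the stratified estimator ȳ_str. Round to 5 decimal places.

Var(ȳ_str) = Σₕ Wₕ²(1 − fₕ)sₕ²/nₕ with Wₕ = Nₕ/N, N = 17669.
Public: Wₕ = 0.04680514; term = 0.04680514²·(1 − 0.03627570)·439.1/30 = 0.030901679.
Private: Wₕ = 0.26339917; term = 0.26339917²·(1 − 0.21615814)·2320/1006 = 0.12541436.
Nonprofit: Wₕ = 0.68979569; term = 0.68979569²·(1 − 0.08032491)·1280/979 = 0.57214045.
Sum = 0.72845649.
SE = √(0.72845649) = 0.85350.

0.85350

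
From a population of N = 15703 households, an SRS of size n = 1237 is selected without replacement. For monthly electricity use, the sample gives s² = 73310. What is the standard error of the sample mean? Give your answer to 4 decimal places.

7.3889

Under SRS without replacement, Var(ȳ) = (1 − f)·s²/n with f = n/N = 1237/15703 = 0.07877476.
Var(ȳ) = (1 − 0.07877476)·73310/1237 = 0.92122524·59.264349 = 54.595815.
SE(ȳ) = √(54.595815) = 7.3889.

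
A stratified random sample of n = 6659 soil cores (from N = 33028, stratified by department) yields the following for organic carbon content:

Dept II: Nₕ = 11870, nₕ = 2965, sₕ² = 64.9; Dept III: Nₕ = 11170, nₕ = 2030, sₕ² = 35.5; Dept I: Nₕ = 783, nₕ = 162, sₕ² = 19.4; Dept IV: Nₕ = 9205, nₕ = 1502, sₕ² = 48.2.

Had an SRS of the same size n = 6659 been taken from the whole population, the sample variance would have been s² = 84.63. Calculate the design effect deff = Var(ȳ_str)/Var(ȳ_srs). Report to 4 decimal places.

Var(ȳ_str) = Σ Wₕ²(1−fₕ)sₕ²/nₕ with Wₕ = Nₕ/33028:
  Dept II: (11870/33028)²·(1−2965/11870)·64.9/2965 = 0.0021209972
  Dept III: (11170/33028)²·(1−2030/11170)·35.5/2030 = 0.0016366927
  Dept I: (783/33028)²·(1−162/783)·19.4/162 = 5.3379626 × 10^-5
  Dept IV: (9205/33028)²·(1−1502/9205)·48.2/1502 = 0.0020859133
  → Var(ȳ_str) = 0.0058969828.
Var(ȳ_srs) = (1 − 6659/33028)·84.63/6659 = 0.010146744.
deff = 0.0058969828 / 0.010146744 = 0.5812.

0.5812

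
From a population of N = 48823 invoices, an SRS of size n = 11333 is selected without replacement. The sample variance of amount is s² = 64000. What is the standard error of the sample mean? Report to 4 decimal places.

2.0824

Under SRS without replacement, Var(ȳ) = (1 − f)·s²/n with f = n/N = 11333/48823 = 0.23212420.
Var(ȳ) = (1 − 0.23212420)·64000/11333 = 0.76787580·5.6472249 = 4.3363673.
SE(ȳ) = √(4.3363673) = 2.0824.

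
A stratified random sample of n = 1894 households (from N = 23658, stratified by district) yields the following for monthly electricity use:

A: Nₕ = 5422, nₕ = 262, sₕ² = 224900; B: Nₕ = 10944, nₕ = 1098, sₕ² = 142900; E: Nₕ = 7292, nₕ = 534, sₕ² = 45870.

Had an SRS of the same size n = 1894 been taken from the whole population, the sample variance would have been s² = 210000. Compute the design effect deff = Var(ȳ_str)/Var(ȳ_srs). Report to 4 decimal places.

Var(ȳ_str) = Σ Wₕ²(1−fₕ)sₕ²/nₕ with Wₕ = Nₕ/23658:
  A: (5422/23658)²·(1−262/5422)·224900/262 = 42.908302
  B: (10944/23658)²·(1−1098/10944)·142900/1098 = 25.055885
  E: (7292/23658)²·(1−534/7292)·45870/534 = 7.5630379
  → Var(ȳ_str) = 75.527225.
Var(ȳ_srs) = (1 − 1894/23658)·210000/1894 = 101.99996.
deff = 75.527225 / 101.99996 = 0.7405.

0.7405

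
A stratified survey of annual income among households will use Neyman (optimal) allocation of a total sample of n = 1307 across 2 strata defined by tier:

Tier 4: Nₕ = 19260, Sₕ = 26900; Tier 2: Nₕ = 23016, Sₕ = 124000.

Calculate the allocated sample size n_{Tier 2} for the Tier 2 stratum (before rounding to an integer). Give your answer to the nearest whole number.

1106

Neyman allocation: nₕ = n·NₕSₕ / Σⱼ NⱼSⱼ.
Σ NⱼSⱼ = 19260·26900 + 23016·124000 = 3.372078 × 10^9.
n_{Tier 2} = 1307·23016·124000 / (3.372078 × 10^9) = 1106.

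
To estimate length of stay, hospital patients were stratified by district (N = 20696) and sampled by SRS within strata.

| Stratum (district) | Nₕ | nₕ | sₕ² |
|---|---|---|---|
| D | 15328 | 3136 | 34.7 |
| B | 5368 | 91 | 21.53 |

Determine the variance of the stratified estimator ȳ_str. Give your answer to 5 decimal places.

Var(ȳ_str) = Σₕ Wₕ²(1 − fₕ)sₕ²/nₕ with Wₕ = Nₕ/N, N = 20696.
D: Wₕ = 0.74062621; term = 0.74062621²·(1 − 0.20459290)·34.7/3136 = 0.0048277085.
B: Wₕ = 0.25937379; term = 0.25937379²·(1 − 0.01695231)·21.53/91 = 0.01564694.
Sum = 0.020474649.

0.02047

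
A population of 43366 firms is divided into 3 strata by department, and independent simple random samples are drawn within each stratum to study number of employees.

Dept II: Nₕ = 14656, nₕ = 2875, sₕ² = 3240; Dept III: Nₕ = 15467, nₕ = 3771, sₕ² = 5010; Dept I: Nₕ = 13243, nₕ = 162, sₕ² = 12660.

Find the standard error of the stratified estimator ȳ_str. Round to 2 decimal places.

2.73

Var(ȳ_str) = Σₕ Wₕ²(1 − fₕ)sₕ²/nₕ with Wₕ = Nₕ/N, N = 43366.
Dept II: Wₕ = 0.33796061; term = 0.33796061²·(1 − 0.19616539)·3240/2875 = 0.103468.
Dept III: Wₕ = 0.35666190; term = 0.35666190²·(1 − 0.24380940)·5010/3771 = 0.12779854.
Dept I: Wₕ = 0.30537748; term = 0.30537748²·(1 − 0.01223288)·12660/162 = 7.1985874.
Sum = 7.4298539.
SE = √(7.4298539) = 2.73.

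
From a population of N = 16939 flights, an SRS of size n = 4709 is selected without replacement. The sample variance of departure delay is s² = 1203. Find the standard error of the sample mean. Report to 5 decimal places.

Under SRS without replacement, Var(ȳ) = (1 − f)·s²/n with f = n/N = 4709/16939 = 0.27799752.
Var(ȳ) = (1 − 0.27799752)·1203/4709 = 0.72200248·0.25546825 = 0.18444871.
SE(ȳ) = √(0.18444871) = 0.42947.

0.42947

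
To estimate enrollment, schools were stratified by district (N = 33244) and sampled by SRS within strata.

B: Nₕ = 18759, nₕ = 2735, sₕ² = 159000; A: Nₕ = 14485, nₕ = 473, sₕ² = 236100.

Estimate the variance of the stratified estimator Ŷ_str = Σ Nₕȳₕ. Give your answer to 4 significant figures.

Var(Ŷ_str) = Σₕ Nₕ²(1 − fₕ)sₕ²/nₕ.
B: 18759²·(1 − 2735/18759)·159000/2735 = 1.747513 × 10^10.
A: 14485²·(1 − 473/14485)·236100/473 = 1.0131027 × 10^11.
Sum = 1.187854 × 10^11.

1.188 × 10^11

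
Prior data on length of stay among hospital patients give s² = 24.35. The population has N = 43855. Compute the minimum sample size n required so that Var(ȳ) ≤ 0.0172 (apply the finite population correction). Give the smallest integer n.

Without fpc, n₀ = s²/D = 24.35/0.0172 = 1415.6977.
With fpc, (1 − n/N)·s²/n ≤ D requires n ≥ n₀/(1 + n₀/N) = 1415.6977/(1 + 1415.6977/43855) = 1371.4262.
Rounding up, n = 1372.

1372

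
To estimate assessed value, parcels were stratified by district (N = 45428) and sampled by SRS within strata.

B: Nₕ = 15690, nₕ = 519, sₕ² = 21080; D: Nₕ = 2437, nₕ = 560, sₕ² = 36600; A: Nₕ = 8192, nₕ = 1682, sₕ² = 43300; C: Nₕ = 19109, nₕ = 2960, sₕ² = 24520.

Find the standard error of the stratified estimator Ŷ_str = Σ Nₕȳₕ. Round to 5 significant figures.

Var(Ŷ_str) = Σₕ Nₕ²(1 − fₕ)sₕ²/nₕ.
B: 15690²·(1 − 519/15690)·21080/519 = 9.6680837 × 10^9.
D: 2437²·(1 − 560/2437)·36600/560 = 2.9895985 × 10^8.
A: 8192²·(1 − 1682/8192)·43300/1682 = 1.3728808 × 10^9.
C: 19109²·(1 − 2960/19109)·24520/2960 = 2.5563031 × 10^9.
Sum = 1.3896227 × 10^10.
SE = √(1.3896227 × 10^10) = 117880.

117880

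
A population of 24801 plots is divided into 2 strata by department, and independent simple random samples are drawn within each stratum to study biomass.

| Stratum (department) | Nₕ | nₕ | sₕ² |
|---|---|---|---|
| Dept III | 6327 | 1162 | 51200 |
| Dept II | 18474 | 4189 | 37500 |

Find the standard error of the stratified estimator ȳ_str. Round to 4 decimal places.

Var(ȳ_str) = Σₕ Wₕ²(1 − fₕ)sₕ²/nₕ with Wₕ = Nₕ/N, N = 24801.
Dept III: Wₕ = 0.25511068; term = 0.25511068²·(1 − 0.18365734)·51200/1162 = 2.3409579.
Dept II: Wₕ = 0.74488932; term = 0.74488932²·(1 − 0.22675111)·37500/4189 = 3.8408178.
Sum = 6.1817757.
SE = √(6.1817757) = 2.4863.

2.4863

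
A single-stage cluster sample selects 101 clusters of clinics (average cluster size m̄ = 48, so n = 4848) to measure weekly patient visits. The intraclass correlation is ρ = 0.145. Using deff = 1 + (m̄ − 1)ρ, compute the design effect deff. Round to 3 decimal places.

deff = 1 + (48 − 1)·0.145 = 1 + 6.815 = 7.815.

7.815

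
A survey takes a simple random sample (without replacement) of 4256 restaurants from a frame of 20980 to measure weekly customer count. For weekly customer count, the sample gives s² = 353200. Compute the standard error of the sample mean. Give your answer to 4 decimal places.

8.1335

Under SRS without replacement, Var(ȳ) = (1 − f)·s²/n with f = n/N = 4256/20980 = 0.20285987.
Var(ȳ) = (1 − 0.20285987)·353200/4256 = 0.79714013·82.988722 = 66.153641.
SE(ȳ) = √(66.153641) = 8.1335.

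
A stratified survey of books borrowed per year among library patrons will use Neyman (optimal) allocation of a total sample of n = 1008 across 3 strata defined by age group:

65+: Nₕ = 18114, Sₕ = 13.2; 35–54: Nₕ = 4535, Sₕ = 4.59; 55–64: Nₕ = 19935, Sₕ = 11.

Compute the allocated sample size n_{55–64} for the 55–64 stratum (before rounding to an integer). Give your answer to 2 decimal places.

Neyman allocation: nₕ = n·NₕSₕ / Σⱼ NⱼSⱼ.
Σ NⱼSⱼ = 18114·13.2 + 4535·4.59 + 19935·11 = 479205.45.
n_{55–64} = 1008·19935·11 / 479205.45 = 461.26.

461.26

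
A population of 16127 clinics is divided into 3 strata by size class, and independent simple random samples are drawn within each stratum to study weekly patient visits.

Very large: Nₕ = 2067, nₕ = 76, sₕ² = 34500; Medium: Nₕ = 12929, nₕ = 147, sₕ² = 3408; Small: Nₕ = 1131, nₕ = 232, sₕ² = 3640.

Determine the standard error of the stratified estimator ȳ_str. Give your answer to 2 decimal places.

Var(ȳ_str) = Σₕ Wₕ²(1 − fₕ)sₕ²/nₕ with Wₕ = Nₕ/N, N = 16127.
Very large: Wₕ = 0.12817015; term = 0.12817015²·(1 − 0.03676826)·34500/76 = 7.1830695.
Medium: Wₕ = 0.80169901; term = 0.80169901²·(1 − 0.01136979)·3408/147 = 14.731224.
Small: Wₕ = 0.07013084; term = 0.07013084²·(1 − 0.20512821)·3640/232 = 0.061337846.
Sum = 21.975631.
SE = √(21.975631) = 4.69.

4.69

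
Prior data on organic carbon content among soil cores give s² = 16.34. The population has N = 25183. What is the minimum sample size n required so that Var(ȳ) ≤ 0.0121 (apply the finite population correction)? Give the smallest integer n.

Without fpc, n₀ = s²/D = 16.34/0.0121 = 1350.4132.
With fpc, (1 − n/N)·s²/n ≤ D requires n ≥ n₀/(1 + n₀/N) = 1350.4132/(1 + 1350.4132/25183) = 1281.6842.
Rounding up, n = 1282.

1282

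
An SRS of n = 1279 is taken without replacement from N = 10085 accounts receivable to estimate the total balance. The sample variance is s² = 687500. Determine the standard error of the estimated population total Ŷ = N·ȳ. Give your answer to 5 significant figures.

218490

Var(Ŷ) = N²·Var(ȳ) = N²·(1 − n/N)·s²/n.
f = 1279/10085 = 0.12682201; Var(ȳ) = 0.87317799·687500/1279 = 469.35877.
Var(Ŷ) = 10085² · 469.35877 = 4.7737178 × 10^10.
SE(Ŷ) = √(4.7737178 × 10^10) = 218490.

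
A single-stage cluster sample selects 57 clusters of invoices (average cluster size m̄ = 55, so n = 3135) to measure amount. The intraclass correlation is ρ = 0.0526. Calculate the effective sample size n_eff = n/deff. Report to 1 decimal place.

deff = 1 + (55 − 1)·0.0526 = 1 + 2.8404 = 3.8404.
n_eff = 3135 / 3.8404 = 816.3.

816.3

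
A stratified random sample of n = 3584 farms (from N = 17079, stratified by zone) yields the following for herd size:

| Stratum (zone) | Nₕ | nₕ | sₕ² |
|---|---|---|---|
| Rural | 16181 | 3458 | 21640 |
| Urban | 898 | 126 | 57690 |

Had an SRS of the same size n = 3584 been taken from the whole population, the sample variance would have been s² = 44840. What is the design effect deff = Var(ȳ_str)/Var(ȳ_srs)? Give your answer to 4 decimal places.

Var(ȳ_str) = Σ Wₕ²(1−fₕ)sₕ²/nₕ with Wₕ = Nₕ/17079:
  Rural: (16181/17079)²·(1−3458/16181)·21640/3458 = 4.4167445
  Urban: (898/17079)²·(1−126/898)·57690/126 = 1.088175
  → Var(ȳ_str) = 5.5049195.
Var(ȳ_srs) = (1 − 3584/17079)·44840/3584 = 9.8857143.
deff = 5.5049195 / 9.8857143 = 0.5569.

0.5569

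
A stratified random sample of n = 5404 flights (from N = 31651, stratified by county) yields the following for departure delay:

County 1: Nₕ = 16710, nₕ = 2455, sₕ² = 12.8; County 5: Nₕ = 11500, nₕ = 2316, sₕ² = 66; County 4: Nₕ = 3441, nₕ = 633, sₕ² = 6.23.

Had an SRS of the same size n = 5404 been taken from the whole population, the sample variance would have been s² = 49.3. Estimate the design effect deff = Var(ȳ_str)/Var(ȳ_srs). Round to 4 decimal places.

0.5736

Var(ȳ_str) = Σ Wₕ²(1−fₕ)sₕ²/nₕ with Wₕ = Nₕ/31651:
  County 1: (16710/31651)²·(1−2455/16710)·12.8/2455 = 0.0012397305
  County 5: (11500/31651)²·(1−2316/11500)·66/2316 = 0.0030044171
  County 4: (3441/31651)²·(1−633/3441)·6.23/633 = 9.4927325 × 10^-5
  → Var(ȳ_str) = 0.0043390749.
Var(ȳ_srs) = (1 − 5404/31651)·49.3/5404 = 0.0075652592.
deff = 0.0043390749 / 0.0075652592 = 0.5736.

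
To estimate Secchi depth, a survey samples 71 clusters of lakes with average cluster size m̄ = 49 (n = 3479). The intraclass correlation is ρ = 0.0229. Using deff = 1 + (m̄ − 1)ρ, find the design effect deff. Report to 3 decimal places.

deff = 1 + (49 − 1)·0.0229 = 1 + 1.0992 = 2.0992.

2.099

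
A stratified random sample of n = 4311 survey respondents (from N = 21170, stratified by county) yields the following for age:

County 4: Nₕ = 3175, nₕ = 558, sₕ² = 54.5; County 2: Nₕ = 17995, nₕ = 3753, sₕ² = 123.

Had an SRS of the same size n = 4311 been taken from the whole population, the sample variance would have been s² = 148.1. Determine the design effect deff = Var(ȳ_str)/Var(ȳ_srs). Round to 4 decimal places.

0.7512

Var(ȳ_str) = Σ Wₕ²(1−fₕ)sₕ²/nₕ with Wₕ = Nₕ/21170:
  County 4: (3175/21170)²·(1−558/3175)·54.5/558 = 0.0018107898
  County 2: (17995/21170)²·(1−3753/17995)·123/3753 = 0.018741643
  → Var(ȳ_str) = 0.020552433.
Var(ȳ_srs) = (1 − 4311/21170)·148.1/4311 = 0.027358229.
deff = 0.020552433 / 0.027358229 = 0.7512.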